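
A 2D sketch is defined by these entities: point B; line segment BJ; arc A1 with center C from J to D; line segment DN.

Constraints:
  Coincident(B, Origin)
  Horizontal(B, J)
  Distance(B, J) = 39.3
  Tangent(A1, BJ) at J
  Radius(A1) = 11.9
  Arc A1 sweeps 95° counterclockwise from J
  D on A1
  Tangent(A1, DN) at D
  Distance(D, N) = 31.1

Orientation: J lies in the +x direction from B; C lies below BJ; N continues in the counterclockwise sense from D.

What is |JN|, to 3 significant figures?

44.9

On A1, J sits at bearing 90° from C; a 95° counterclockwise sweep puts D at bearing 185°, so D = C + 11.9·(cos 185°, sin 185°) = (27.4, -12.9). Since A1 is tangent to DN there, CD ⟂ DN, so DN runs along (−sin 185°, cos 185°); with |DN| = 31.1, N = (30.2, -43.9). Then |JN| = |N − J| = 44.9.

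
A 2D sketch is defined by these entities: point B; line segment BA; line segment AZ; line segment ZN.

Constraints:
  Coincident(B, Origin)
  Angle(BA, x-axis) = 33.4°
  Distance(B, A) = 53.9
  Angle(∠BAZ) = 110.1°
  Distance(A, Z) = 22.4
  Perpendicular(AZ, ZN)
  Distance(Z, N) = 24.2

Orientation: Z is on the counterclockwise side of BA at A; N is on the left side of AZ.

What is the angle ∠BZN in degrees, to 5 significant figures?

38.955°

∠BAZ = 110.1°, so AZ runs at 33.4° + (180° − 110.1°) = 103.30° from the x-axis; with |AZ| = 22.4, Z = A + 22.4·(cos 103.30°, sin 103.30°) = (39.845, 51.470). AZ ⟂ ZN; with |ZN| = 24.2 on the left of AZ, N = Z + 24.2·(-0.97318, -0.23005) = (16.294, 45.903). Then cos ∠BZN = ZB·ZN / (|ZB||ZN|), giving 38.955°.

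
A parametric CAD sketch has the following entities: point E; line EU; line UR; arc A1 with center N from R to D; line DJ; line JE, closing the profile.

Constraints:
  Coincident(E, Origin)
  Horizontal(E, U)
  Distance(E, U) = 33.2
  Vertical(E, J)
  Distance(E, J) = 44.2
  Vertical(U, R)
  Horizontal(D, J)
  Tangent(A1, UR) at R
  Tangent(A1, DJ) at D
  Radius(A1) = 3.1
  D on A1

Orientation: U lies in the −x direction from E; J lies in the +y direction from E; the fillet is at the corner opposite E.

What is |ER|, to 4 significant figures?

52.83

E is at the origin; EU is horizontal with |EU| = 33.2 and U on the −x side, so U = (-33.20, 0.000). E and J share the same x with |EJ| = 44.2 and J on the +y side, so J = (0.000, 44.20). The virtual corner opposite E is at (-33.20, 44.20). A1 meets UR tangentially, so NR is at right angles to UR and A1 meets DJ tangentially, so ND is at right angles to DJ, with radius 3.1, so the center N sits 3.1 in from both sides at N = (-30.10, 41.10). That places the tangent points at R = (-33.20, 41.10) on UR and D = (-30.10, 44.20) on DJ. Then |ER| = |R − E| = 52.83.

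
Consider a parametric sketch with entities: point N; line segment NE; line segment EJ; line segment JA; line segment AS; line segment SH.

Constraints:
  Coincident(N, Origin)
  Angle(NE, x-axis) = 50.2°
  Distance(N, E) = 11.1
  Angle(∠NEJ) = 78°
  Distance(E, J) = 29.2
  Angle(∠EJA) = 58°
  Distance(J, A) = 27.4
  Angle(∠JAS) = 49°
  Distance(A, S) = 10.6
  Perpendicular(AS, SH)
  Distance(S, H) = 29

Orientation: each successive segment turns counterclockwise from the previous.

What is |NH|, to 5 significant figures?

37.528

∠JAS = 49.0° gives AS at 45.200° from the x-axis; with |AS| = 10.6, S = (-9.2487, 2.3415). The perpendicularity gives SH at right angles to AS, so SH runs at 135.20°; with |SH| = 29.0, H = (-29.826, 22.776). Then |NH| = |H − N| = 37.528.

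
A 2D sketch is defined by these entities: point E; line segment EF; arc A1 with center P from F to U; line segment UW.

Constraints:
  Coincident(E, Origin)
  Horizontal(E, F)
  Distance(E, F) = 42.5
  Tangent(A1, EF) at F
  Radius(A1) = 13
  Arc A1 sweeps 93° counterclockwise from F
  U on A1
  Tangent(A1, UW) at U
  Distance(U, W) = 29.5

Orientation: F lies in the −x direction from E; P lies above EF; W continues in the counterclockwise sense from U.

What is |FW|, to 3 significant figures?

44.6

E is at the origin; E and F share the same y with |EF| = 42.5 and F on the −x side, so F = (-42.5, 0.00). A1 meets EF tangentially, so PF is at right angles to EF, so P = F + (0, 13) = (-42.5, 13.0). On A1, F sits at bearing -90° from P; a 93° counterclockwise sweep puts U at bearing 3°, so U = P + 13.0·(cos 3°, sin 3°) = (-29.5, 13.7). Tangency of A1 to UW means the radius PU is perpendicular to UW, so UW runs along (−sin 3°, cos 3°); with |UW| = 29.5, W = (-31.1, 43.1). Then |FW| = |W − F| = 44.6.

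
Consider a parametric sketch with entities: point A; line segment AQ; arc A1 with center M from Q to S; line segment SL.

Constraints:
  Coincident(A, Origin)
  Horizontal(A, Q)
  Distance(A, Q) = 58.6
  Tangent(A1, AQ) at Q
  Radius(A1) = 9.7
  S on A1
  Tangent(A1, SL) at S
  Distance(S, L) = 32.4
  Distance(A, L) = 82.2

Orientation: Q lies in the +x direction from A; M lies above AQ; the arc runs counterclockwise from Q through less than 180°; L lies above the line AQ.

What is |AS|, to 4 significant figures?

68.83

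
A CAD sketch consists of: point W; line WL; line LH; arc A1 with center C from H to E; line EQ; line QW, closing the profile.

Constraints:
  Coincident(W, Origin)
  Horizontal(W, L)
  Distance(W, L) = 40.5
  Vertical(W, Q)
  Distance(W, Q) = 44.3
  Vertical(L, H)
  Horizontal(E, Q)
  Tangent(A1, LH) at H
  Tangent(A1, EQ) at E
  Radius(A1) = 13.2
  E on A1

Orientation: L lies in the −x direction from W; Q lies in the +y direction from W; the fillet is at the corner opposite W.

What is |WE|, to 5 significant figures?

52.036

W is at the origin; WL is horizontal with |WL| = 40.5 and L on the −x side, so L = (-40.500, 0.0000). WQ is vertical with |WQ| = 44.3 and Q on the +y side, so Q = (0.0000, 44.300). The virtual corner opposite W is at (-40.500, 44.300). Since A1 is tangent to LH there, CH ⟂ LH and A1 meets EQ tangentially, so CE is at right angles to EQ, with radius 13.2, so the center C sits 13.2 in from both sides at C = (-27.300, 31.100). That places the tangent points at H = (-40.500, 31.100) on LH and E = (-27.300, 44.300) on EQ. Then |WE| = |E − W| = 52.036.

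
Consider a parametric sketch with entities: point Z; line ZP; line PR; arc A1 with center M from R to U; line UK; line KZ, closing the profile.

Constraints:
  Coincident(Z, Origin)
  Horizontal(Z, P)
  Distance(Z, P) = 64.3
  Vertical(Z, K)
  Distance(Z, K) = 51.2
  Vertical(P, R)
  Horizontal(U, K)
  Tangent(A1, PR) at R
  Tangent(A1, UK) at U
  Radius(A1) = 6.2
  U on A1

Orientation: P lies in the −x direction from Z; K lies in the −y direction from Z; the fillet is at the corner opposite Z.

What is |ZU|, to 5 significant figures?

77.441

Z is at the origin; ZP is horizontal with |ZP| = 64.3 and P on the −x side, so P = (-64.300, 0.0000). ZK is vertical with |ZK| = 51.2 and K on the −y side, so K = (0.0000, -51.200). The virtual corner opposite Z is at (-64.300, -51.200). Tangency of A1 to PR means the radius MR is perpendicular to PR and since A1 is tangent to UK there, MU ⟂ UK, with radius 6.2, so the center M sits 6.2 in from both sides at M = (-58.100, -45.000). That places the tangent points at R = (-64.300, -45.000) on PR and U = (-58.100, -51.200) on UK. Then |ZU| = |U − Z| = 77.441.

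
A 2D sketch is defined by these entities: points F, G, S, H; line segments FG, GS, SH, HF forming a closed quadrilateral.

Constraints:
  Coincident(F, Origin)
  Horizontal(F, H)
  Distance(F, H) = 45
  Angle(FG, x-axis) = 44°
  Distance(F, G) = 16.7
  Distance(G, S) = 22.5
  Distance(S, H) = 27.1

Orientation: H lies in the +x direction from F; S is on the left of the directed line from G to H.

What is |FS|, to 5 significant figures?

38.969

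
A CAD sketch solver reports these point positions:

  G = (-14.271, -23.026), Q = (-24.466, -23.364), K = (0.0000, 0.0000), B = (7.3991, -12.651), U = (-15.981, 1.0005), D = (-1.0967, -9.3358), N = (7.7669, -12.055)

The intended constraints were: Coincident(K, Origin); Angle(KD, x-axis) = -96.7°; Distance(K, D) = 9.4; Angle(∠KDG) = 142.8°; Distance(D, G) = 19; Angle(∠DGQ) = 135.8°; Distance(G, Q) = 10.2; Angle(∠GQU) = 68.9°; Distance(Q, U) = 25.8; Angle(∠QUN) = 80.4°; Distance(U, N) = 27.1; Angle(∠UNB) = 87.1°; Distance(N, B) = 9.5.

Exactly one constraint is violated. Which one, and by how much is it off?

Distance(N, B) = 9.5 — off by 8.80.

K = (0.00, 0.00) ✓; KD at -96.70° ✓; |KD| = 9.400 ✓; ∠KDG = 142.8° ✓; |DG| = 19.00 ✓; ∠DGQ = 135.8° ✓; |GQ| = 10.20 ✓; ∠GQU = 68.90° ✓; |QU| = 25.80 ✓; ∠QUN = 80.40° ✓; |UN| = 27.10 ✓; ∠UNB = 87.12° ✓; |NB| = 0.7004 ✗.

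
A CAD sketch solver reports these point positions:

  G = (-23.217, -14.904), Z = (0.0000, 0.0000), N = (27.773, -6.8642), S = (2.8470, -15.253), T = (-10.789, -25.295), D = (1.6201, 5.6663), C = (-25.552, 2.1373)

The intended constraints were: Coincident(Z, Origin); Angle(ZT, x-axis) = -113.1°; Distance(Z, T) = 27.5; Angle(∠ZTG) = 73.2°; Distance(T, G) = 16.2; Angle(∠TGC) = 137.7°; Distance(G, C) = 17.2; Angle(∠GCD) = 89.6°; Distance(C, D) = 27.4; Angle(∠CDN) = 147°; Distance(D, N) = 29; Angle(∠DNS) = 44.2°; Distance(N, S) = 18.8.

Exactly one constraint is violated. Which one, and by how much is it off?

Distance(N, S) = 18.8 — off by 7.50.

Z = (0.00, 0.00) ✓; ZT at -113.1° ✓; |ZT| = 27.50 ✓; ∠ZTG = 73.20° ✓; |TG| = 16.20 ✓; ∠TGC = 137.7° ✓; |GC| = 17.20 ✓; ∠GCD = 89.60° ✓; |CD| = 27.40 ✓; ∠CDN = 147.0° ✓; |DN| = 29.00 ✓; ∠DNS = 44.20° ✓; |NS| = 26.30 ✗.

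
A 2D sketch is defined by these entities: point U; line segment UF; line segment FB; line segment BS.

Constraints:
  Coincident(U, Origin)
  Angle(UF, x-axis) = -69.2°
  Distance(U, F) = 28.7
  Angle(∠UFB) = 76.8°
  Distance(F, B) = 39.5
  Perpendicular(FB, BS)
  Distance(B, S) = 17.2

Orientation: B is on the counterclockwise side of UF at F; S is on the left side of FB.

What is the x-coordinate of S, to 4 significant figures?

33.32

∠UFB = 76.8°, so FB runs at -69.2° + (180° − 76.8°) = 34.00° from the x-axis; with |FB| = 39.5, B = F + 39.5·(cos 34.00°, sin 34.00°) = (42.94, -4.741). The perpendicularity gives BS at right angles to FB; with |BS| = 17.2 on the left of FB, S = B + 17.2·(-0.5592, 0.8290) = (33.32, 9.518). So S.x = 33.32.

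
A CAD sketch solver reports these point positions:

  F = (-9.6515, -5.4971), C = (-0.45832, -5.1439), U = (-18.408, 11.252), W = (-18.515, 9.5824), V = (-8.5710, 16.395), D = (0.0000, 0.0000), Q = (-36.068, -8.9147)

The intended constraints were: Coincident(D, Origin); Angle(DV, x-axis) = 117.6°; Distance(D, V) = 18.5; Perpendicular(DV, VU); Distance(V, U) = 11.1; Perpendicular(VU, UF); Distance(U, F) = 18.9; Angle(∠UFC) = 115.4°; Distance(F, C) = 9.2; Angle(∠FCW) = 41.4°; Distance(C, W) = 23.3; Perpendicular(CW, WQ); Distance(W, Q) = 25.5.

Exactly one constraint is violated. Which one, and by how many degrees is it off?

Perpendicular(CW, WQ) — off by 4.30°.

D = (0.00, 0.00) ✓; DV at 117.6° ✓; |DV| = 18.50 ✓; ∠(DV, VU) = 90.00° ✓; |VU| = 11.10 ✓; ∠(VU, UF) = 90.00° ✓; |UF| = 18.90 ✓; ∠UFC = 115.4° ✓; |FC| = 9.200 ✓; ∠FCW = 41.40° ✓; |CW| = 23.30 ✓; ∠(CW, WQ) = 85.70° ✗; |WQ| = 25.50 ✓.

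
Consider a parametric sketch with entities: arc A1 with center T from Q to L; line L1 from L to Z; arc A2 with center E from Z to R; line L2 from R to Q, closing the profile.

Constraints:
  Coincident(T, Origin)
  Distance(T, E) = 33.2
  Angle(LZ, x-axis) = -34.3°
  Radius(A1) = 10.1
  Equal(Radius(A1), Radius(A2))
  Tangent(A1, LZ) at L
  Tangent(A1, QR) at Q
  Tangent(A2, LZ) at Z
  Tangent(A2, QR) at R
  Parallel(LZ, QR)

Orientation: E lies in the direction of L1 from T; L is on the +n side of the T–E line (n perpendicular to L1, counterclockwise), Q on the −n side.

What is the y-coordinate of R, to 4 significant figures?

-27.05

Tangency of A1 to both parallel lines with radius 10.1 puts L and Q at T ± 10.1·n: L = (5.692, 8.344), Q = (-5.692, -8.344). Equal radii place Z and R the same way about E: Z = E + 10.1·n = (33.12, -10.37), R = E − 10.1·n = (21.73, -27.05). So R.y = -27.05.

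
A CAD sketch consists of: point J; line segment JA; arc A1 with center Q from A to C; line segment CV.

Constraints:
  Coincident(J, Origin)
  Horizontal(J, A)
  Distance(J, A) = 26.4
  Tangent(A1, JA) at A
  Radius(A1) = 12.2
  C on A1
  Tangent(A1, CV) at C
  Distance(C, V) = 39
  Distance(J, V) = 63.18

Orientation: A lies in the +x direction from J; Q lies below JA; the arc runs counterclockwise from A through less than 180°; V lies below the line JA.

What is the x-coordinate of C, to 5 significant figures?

15.938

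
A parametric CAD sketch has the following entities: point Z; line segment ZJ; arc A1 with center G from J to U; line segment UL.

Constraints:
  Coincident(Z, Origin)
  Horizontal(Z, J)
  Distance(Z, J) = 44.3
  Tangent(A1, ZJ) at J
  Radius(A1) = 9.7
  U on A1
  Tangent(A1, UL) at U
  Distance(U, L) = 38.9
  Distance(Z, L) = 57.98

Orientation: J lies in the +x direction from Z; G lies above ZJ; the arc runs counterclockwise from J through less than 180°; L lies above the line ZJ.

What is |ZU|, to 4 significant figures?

54.62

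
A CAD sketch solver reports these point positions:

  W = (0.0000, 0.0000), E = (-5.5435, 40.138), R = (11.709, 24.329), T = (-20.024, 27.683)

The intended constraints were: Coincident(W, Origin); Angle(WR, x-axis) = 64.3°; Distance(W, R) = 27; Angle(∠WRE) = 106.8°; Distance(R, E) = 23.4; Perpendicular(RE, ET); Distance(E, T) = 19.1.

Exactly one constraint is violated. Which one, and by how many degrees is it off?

Perpendicular(RE, ET) — off by 6.80°.

W = (0.00, 0.00) ✓; WR at 64.30° ✓; |WR| = 27.00 ✓; ∠WRE = 106.8° ✓; |RE| = 23.40 ✓; ∠(RE, ET) = 83.20° ✗; |ET| = 19.10 ✓.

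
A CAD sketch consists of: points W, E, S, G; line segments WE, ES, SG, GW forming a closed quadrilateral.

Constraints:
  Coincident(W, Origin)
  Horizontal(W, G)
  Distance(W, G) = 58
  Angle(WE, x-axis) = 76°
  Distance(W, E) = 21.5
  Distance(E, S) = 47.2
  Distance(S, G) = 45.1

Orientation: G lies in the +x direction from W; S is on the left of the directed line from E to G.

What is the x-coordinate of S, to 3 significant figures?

46.6

W is at the origin; WG is horizontal with |WG| = 58.0 and G in +x, so G = (58.0, 0). WE runs at 76.0° with |WE| = 21.5, so E = (5.20, 20.9). S is determined by |ES| = 47.2 and |SG| = 45.1 together: it lies at the intersection of circle(E, 47.2) and circle(G, 45.1). With |EG| = 56.8, the foot of the radical line on EG is 30.1 from E and the perpendicular offset is √(47.2² − 30.1²) = 36.4. Taking the left-of-EG solution: S = (46.6, 43.6).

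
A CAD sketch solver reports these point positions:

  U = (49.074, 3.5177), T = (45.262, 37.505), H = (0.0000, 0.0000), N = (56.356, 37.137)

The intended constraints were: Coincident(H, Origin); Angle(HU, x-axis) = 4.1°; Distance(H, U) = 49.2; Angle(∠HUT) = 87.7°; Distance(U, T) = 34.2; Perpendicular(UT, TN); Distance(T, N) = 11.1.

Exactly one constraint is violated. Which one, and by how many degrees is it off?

Perpendicular(UT, TN) — off by 8.30°.

H = (0.00, 0.00) ✓; HU at 4.100° ✓; |HU| = 49.20 ✓; ∠HUT = 87.70° ✓; |UT| = 34.20 ✓; ∠(UT, TN) = 98.30° ✗; |TN| = 11.10 ✓.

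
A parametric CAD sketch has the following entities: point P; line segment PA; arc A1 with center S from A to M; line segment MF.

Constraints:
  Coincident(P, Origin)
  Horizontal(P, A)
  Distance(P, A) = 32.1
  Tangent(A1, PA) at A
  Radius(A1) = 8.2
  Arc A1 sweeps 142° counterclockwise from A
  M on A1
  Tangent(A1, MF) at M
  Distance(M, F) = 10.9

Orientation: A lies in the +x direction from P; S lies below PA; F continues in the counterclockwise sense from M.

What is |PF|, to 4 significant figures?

41.56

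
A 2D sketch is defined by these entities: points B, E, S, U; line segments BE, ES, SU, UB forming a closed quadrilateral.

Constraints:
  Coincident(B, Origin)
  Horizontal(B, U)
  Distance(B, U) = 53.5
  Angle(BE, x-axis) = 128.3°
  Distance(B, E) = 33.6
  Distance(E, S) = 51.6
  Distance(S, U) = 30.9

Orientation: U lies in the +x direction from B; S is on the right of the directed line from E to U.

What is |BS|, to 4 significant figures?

22.68

B is at the origin; BU is horizontal with |BU| = 53.5 and U in +x, so U = (53.5, 0). BE runs at 128.3° with |BE| = 33.6, so E = (-20.82, 26.37). S is determined by |ES| = 51.6 and |SU| = 30.9 together: it lies at the intersection of circle(E, 51.6) and circle(U, 30.9). With |EU| = 78.86, the foot of the radical line on EU is 50.26 from E and the perpendicular offset is √(51.6² − 50.26²) = 11.69. Taking the right-of-EU solution: S = (22.63, -1.451).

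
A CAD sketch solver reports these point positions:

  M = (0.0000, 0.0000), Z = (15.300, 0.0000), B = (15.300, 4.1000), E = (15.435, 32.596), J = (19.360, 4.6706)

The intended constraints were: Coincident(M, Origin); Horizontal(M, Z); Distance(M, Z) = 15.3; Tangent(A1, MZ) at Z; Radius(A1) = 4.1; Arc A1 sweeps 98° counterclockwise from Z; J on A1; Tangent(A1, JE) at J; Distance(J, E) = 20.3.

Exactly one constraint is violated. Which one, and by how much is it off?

Distance(J, E) = 20.3 — off by 7.90.

M = (0.00, 0.00) ✓; M.y = 0.00, Z.y = 0.00 ✓; |MZ| = 15.30 ✓; ∠(BZ, ZM) = 90.00° ✓; |BZ| = 4.100 ✓; bearing(B→J) − bearing(B→Z) = 98.00° ✓; |BJ| = 4.100 ✓; ∠(BJ, JE) = 90.00° ✓; |JE| = 28.20 ✗.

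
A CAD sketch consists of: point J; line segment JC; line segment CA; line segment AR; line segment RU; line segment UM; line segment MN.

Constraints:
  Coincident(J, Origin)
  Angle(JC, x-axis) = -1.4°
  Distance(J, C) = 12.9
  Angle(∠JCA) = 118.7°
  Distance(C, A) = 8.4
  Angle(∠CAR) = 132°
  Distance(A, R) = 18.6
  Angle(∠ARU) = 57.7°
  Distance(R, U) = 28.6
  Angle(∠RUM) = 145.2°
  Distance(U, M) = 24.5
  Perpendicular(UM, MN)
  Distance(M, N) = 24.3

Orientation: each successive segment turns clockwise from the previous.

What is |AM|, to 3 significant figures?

38.8

J is at the origin; JC runs at -1.4° with length 12.9, so C = (12.9, -0.315). ∠JCA = 118.7° gives CA at -62.7° from the x-axis; with |CA| = 8.4, A = (16.7, -7.78). ∠CAR = 132.0° gives AR at -111° from the x-axis; with |AR| = 18.6, R = (10.2, -25.2). ∠ARU = 57.7° gives RU at 127° from the x-axis; with |RU| = 28.6, U = (-7.04, -2.34). ∠RUM = 145.2° gives UM at 92.2° from the x-axis; with |UM| = 24.5, M = (-7.98, 22.1). Then |AM| = |M − A| = 38.8.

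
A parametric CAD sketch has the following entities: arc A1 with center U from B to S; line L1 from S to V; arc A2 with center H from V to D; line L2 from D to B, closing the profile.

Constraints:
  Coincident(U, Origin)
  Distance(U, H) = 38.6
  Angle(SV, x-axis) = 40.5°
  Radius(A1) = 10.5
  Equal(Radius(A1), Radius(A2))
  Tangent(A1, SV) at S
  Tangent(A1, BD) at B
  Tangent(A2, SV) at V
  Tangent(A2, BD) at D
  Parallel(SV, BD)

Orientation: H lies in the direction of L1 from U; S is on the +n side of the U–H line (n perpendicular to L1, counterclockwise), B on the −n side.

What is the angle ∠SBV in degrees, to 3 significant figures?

61.5°

Tangency of A1 to both parallel lines with radius 10.5 puts S and B at U ± 10.5·n: S = (-6.82, 7.98), B = (6.82, -7.98). Equal radii place V and D the same way about H: V = H + 10.5·n = (22.5, 33.1), D = H − 10.5·n = (36.2, 17.1). Then cos ∠SBV = BS·BV / (|BS||BV|), giving 61.5°.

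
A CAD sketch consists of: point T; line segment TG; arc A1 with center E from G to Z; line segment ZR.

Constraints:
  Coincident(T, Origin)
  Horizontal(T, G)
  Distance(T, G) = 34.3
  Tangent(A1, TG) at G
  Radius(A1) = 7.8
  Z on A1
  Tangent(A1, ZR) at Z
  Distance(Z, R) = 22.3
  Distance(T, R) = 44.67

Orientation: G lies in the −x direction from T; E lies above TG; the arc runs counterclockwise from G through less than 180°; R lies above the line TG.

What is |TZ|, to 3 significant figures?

28.4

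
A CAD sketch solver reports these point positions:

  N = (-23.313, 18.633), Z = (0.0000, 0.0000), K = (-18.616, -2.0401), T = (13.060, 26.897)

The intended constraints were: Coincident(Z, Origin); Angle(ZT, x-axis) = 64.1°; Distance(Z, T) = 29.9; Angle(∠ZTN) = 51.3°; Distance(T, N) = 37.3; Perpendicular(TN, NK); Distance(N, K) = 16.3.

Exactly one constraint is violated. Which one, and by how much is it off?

Distance(N, K) = 16.3 — off by 4.90.

Z = (0.00, 0.00) ✓; ZT at 64.10° ✓; |ZT| = 29.90 ✓; ∠ZTN = 51.30° ✓; |TN| = 37.30 ✓; ∠(TN, NK) = 90.00° ✓; |NK| = 21.20 ✗.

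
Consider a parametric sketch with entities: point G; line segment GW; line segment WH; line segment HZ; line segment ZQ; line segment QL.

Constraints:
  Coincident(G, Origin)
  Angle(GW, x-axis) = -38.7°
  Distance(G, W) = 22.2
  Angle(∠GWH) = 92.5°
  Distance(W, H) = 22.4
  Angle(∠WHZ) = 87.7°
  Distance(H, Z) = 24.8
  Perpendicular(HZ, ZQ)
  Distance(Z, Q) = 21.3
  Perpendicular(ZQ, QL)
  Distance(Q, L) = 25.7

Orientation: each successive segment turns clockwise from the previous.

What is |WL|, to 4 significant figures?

2.099

G is at the origin; GW runs at -38.7° with length 22.2, so W = (17.33, -13.88). ∠GWH = 92.5° gives WH at -126.2° from the x-axis; with |WH| = 22.4, H = (4.096, -31.96). ∠WHZ = 87.7° gives HZ at 141.5° from the x-axis; with |HZ| = 24.8, Z = (-15.31, -16.52). HZ ⟂ ZQ, so ZQ runs at 51.50°; with |ZQ| = 21.3, Q = (-2.053, 0.1516). ZQ is perpendicular to QL, so QL runs at -38.50°; with |QL| = 25.7, L = (18.06, -15.85). Then |WL| = |L − W| = 2.099.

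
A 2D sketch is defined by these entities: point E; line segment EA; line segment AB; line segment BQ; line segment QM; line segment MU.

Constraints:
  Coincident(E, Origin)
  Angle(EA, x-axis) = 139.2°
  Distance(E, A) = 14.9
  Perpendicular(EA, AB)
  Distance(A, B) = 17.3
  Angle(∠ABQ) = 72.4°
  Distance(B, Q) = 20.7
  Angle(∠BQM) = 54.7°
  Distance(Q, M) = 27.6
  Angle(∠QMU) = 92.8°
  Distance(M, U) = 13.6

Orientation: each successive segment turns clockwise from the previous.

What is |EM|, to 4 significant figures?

18.07

E is at the origin; EA runs at 139.2° with length 14.9, so A = (-11.28, 9.736). EA is perpendicular to AB, so AB runs at 49.20°; with |AB| = 17.3, B = (0.02495, 22.83). ∠ABQ = 72.4° gives BQ at -58.40° from the x-axis; with |BQ| = 20.7, Q = (10.87, 5.201). ∠BQM = 54.7° gives QM at 176.3° from the x-axis; with |QM| = 27.6, M = (-16.67, 6.982). Then |EM| = |M − E| = 18.07.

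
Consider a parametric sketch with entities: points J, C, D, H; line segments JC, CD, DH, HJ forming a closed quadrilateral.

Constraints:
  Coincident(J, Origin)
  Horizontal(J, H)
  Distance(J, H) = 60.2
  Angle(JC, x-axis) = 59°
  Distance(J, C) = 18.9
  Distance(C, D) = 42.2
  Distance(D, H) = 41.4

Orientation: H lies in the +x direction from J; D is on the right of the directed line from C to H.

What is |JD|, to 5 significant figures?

34.392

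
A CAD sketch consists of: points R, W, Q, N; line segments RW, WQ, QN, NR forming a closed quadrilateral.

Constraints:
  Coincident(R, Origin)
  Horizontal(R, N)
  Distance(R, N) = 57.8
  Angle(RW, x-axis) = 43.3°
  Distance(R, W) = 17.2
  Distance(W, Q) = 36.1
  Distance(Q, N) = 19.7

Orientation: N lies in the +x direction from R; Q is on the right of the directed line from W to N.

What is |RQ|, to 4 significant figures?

42.32

R is at the origin; RN is horizontal with |RN| = 57.8 and N in +x, so N = (57.8, 0). RW runs at 43.3° with |RW| = 17.2, so W = (12.52, 11.80). Q is determined by |WQ| = 36.1 and |QN| = 19.7 together: it lies at the intersection of circle(W, 36.1) and circle(N, 19.7). With |WN| = 46.79, the foot of the radical line on WN is 33.18 from W and the perpendicular offset is √(36.1² − 33.18²) = 14.23. Taking the right-of-WN solution: Q = (41.03, -10.34).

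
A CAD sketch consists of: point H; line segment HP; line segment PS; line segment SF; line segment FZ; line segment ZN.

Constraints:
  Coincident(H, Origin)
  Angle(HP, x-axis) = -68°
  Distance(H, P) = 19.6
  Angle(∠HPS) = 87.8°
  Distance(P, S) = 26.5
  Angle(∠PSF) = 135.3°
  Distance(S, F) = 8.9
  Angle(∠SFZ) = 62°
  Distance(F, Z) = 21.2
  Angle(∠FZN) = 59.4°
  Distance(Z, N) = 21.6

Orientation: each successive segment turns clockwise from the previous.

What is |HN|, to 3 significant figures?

32.7

H is at the origin; HP runs at -68.0° with length 19.6, so P = (7.34, -18.2). ∠HPS = 87.8° gives PS at -160° from the x-axis; with |PS| = 26.5, S = (-17.6, -27.1). ∠PSF = 135.3° gives SF at 155° from the x-axis; with |SF| = 8.9, F = (-25.7, -23.4). ∠SFZ = 62.0° gives FZ at 37.1° from the x-axis; with |FZ| = 21.2, Z = (-8.75, -10.6). ∠FZN = 59.4° gives ZN at -83.5° from the x-axis; with |ZN| = 21.6, N = (-6.31, -32.1). Then |HN| = |N − H| = 32.7.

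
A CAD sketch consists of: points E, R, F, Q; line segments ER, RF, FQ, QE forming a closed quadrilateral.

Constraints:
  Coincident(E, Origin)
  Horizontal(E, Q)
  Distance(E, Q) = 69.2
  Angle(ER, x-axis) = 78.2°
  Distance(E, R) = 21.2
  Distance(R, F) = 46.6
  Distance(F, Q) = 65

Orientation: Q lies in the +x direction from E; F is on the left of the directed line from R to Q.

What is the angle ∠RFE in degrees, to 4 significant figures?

9.259°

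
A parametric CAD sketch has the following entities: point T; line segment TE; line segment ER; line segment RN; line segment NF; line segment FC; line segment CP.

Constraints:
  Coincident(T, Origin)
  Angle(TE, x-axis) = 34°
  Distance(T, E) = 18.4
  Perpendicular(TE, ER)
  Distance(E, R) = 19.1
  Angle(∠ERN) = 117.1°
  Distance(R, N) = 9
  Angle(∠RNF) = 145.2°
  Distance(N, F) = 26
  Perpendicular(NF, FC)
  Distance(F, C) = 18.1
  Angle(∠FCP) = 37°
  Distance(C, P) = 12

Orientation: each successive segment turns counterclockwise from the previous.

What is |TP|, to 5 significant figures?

14.144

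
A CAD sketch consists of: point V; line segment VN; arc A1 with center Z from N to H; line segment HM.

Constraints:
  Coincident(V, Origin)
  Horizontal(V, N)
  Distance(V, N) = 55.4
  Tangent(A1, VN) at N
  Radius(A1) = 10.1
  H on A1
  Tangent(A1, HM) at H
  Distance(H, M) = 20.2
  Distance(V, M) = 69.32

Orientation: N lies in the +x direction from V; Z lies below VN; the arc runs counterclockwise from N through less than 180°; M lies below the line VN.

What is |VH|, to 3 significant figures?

50.8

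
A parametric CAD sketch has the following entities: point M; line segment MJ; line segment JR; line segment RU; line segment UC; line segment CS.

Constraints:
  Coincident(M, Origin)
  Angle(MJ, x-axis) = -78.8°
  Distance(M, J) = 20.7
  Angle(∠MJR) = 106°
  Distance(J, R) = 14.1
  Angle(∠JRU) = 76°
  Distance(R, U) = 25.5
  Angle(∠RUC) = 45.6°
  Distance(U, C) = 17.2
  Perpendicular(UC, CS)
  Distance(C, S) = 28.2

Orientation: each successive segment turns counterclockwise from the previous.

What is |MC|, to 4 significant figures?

10.84

∠JRU = 76.0° gives RU at 99.20° from the x-axis; with |RU| = 25.5, U = (13.99, 3.686). ∠RUC = 45.6° gives UC at -126.4° from the x-axis; with |UC| = 17.2, C = (3.787, -10.16). Then |MC| = |C − M| = 10.84.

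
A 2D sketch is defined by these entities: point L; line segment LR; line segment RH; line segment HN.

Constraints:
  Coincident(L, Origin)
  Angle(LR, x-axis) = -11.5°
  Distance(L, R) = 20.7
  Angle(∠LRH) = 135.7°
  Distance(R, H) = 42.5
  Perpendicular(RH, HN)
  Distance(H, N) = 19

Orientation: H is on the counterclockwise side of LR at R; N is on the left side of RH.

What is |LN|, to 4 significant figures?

57.49

L is at the origin; LR runs at -11.5° with length 20.7, so R = 20.7·(cos -11.5°, sin -11.5°) = (20.28, -4.127). ∠LRH = 135.7°, so RH runs at -11.5° + (180° − 135.7°) = 32.80° from the x-axis; with |RH| = 42.5, H = R + 42.5·(cos 32.80°, sin 32.80°) = (56.01, 18.90). The perpendicularity gives HN at right angles to RH; with |HN| = 19.0 on the left of RH, N = H + 19.0·(-0.5417, 0.8406) = (45.72, 34.87). Then |LN| = |N − L| = 57.49.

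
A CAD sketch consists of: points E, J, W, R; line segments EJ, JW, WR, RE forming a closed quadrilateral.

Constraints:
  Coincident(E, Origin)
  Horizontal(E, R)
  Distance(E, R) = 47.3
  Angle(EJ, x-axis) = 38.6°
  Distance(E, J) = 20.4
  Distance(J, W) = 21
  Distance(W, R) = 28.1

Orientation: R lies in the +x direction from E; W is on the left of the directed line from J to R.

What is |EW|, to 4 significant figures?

41.36

Checks: |JW| = 21.00 ✓; |WR| = 28.10 ✓.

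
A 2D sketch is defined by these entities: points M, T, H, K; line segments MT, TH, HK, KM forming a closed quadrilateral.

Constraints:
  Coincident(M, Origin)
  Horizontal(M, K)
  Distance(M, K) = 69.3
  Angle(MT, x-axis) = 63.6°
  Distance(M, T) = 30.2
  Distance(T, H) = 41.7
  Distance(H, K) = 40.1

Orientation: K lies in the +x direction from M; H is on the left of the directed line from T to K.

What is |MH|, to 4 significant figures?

65.41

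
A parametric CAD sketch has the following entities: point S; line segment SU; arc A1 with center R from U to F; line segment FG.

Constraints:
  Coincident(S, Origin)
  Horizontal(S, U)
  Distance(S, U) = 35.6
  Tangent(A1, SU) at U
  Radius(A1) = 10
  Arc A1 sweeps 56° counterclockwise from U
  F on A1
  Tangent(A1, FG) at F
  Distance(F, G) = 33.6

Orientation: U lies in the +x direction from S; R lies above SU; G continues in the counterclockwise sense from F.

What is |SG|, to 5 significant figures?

70.496

S is at the origin; SU is horizontal with |SU| = 35.6 and U on the +x side, so U = (35.600, 0.0000). Since A1 is tangent to SU there, RU ⟂ SU, so R = U + (0, 10) = (35.600, 10.000). On A1, U sits at bearing -90° from R; a 56° counterclockwise sweep puts F at bearing -34°, so F = R + 10.0·(cos -34°, sin -34°) = (43.890, 4.4081). Since A1 is tangent to FG there, RF ⟂ FG, so FG runs along (−sin -34°, cos -34°); with |FG| = 33.6, G = (62.679, 32.264). Then |SG| = |G − S| = 70.496.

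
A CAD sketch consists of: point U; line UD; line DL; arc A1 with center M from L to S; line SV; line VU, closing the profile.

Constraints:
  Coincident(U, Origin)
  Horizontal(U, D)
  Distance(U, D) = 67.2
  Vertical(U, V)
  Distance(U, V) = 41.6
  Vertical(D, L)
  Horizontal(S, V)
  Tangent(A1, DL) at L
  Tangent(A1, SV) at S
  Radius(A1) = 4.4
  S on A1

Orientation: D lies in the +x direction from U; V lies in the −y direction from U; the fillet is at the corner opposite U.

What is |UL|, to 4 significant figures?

76.81

U is at the origin; UD is horizontal with |UD| = 67.2 and D on the +x side, so D = (67.20, 0.000). UV is vertical with |UV| = 41.6 and V on the −y side, so V = (0.000, -41.60). The virtual corner opposite U is at (67.20, -41.60). A1 meets DL tangentially, so ML is at right angles to DL and A1 meets SV tangentially, so MS is at right angles to SV, with radius 4.4, so the center M sits 4.4 in from both sides at M = (62.80, -37.20). That places the tangent points at L = (67.20, -37.20) on DL and S = (62.80, -41.60) on SV. Then |UL| = |L − U| = 76.81.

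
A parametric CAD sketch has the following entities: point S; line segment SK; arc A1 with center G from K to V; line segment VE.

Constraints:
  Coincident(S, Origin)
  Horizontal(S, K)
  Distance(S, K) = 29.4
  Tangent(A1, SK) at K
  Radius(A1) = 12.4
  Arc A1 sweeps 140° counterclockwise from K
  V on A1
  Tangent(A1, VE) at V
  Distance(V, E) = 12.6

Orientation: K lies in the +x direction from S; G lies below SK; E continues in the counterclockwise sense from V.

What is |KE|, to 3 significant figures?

30.0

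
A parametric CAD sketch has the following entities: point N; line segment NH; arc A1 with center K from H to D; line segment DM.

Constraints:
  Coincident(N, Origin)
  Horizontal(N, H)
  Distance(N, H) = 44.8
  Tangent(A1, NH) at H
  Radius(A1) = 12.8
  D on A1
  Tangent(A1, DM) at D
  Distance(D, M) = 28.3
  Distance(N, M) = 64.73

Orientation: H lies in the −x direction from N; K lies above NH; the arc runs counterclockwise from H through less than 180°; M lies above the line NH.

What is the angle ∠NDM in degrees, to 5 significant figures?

149.37°

N is at the origin; N and H share the same y with |NH| = 44.8 and H on the −x side, so H = (-44.800, 0.0000). Since A1 is tangent to NH there, KH ⟂ NH, so K = H + (0, 12.8) = (-44.800, 12.800). Since KD ⟂ DM (tangency), |KM| = √(12.8² + 28.3²) = 31.060 regardless of where D sits on A1. So M lies on both circle(N, 64.73) and circle(K, 31.060); the above-NH intersection is M = (-47.733, 43.721). D is the foot of the tangent from M: D = (-33.688, 19.153).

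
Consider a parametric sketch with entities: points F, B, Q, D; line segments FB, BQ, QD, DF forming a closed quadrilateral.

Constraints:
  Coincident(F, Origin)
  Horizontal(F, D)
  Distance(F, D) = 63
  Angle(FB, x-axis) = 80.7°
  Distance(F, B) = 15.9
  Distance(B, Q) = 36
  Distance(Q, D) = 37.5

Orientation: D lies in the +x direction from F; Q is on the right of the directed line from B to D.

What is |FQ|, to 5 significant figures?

29.096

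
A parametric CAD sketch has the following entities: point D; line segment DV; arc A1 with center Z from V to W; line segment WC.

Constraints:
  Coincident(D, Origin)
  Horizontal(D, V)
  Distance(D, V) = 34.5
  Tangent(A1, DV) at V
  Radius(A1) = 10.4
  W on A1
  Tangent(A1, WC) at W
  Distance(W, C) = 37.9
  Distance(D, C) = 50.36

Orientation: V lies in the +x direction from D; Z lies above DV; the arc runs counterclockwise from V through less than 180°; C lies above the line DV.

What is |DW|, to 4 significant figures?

45.87

D is at the origin; D and V share the same y with |DV| = 34.5 and V on the +x side, so V = (34.50, 0.000). The tangent condition forces ZV to be normal to DV, so Z = V + (0, 10.4) = (34.50, 10.40). Since ZW ⟂ WC (tangency), |ZC| = √(10.4² + 37.9²) = 39.30 regardless of where W sits on A1. So C lies on both circle(D, 50.36) and circle(Z, 39.30); the above-DV intersection is C = (19.15, 46.58). W is the foot of the tangent from C: W = (42.66, 16.85).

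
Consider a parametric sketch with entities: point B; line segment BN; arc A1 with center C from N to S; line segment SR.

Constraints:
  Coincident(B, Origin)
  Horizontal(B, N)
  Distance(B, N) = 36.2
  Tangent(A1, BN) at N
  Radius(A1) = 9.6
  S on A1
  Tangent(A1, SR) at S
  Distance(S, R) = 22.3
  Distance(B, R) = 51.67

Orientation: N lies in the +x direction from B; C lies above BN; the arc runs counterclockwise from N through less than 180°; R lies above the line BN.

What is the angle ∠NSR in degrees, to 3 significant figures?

127°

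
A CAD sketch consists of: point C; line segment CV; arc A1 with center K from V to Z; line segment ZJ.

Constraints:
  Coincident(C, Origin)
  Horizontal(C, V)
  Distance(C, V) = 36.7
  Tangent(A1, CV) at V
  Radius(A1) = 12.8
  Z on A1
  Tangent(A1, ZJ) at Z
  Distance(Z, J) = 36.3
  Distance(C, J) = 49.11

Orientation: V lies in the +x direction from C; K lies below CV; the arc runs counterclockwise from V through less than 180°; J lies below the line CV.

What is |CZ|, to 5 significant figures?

26.264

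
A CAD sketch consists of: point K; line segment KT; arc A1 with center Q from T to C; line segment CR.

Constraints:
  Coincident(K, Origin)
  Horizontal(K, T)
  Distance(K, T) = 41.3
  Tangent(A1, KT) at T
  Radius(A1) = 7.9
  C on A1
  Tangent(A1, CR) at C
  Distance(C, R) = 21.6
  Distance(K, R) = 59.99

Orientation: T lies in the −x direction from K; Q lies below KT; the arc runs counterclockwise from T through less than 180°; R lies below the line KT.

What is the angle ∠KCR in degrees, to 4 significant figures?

108.7°

K is at the origin; KT is horizontal with |KT| = 41.3 and T on the −x side, so T = (-41.30, 0.000). The tangent condition forces QT to be normal to KT, so Q = T + (0, -7.9) = (-41.30, -7.900). Since QC ⟂ CR (tangency), |QR| = √(7.9² + 21.6²) = 23.00 regardless of where C sits on A1. So R lies on both circle(K, 59.99) and circle(Q, 23.00); the below-KT intersection is R = (-53.31, -27.52). C is the foot of the tangent from R: C = (-49.04, -6.341).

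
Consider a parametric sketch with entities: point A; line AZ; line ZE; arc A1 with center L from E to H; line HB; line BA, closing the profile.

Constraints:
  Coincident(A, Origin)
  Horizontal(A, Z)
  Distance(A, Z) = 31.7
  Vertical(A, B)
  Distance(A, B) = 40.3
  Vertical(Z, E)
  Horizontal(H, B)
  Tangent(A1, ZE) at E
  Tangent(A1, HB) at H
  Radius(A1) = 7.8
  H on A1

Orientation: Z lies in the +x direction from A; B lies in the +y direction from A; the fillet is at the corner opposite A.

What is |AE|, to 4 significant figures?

45.40

A is at the origin; A and Z share the same y with |AZ| = 31.7 and Z on the +x side, so Z = (31.70, 0.000). AB is vertical with |AB| = 40.3 and B on the +y side, so B = (0.000, 40.30). The virtual corner opposite A is at (31.70, 40.30). Tangency of A1 to ZE means the radius LE is perpendicular to ZE and tangency of A1 to HB means the radius LH is perpendicular to HB, with radius 7.8, so the center L sits 7.8 in from both sides at L = (23.90, 32.50). That places the tangent points at E = (31.70, 32.50) on ZE and H = (23.90, 40.30) on HB. Then |AE| = |E − A| = 45.40.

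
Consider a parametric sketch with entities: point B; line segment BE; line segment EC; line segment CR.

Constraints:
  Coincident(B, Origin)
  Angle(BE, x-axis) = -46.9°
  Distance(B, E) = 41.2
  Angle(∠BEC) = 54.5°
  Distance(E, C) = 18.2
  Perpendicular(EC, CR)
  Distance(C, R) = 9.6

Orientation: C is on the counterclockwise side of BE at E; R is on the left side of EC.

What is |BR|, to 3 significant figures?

24.6

∠BEC = 54.5°, so EC runs at -46.9° + (180° − 54.5°) = 78.6° from the x-axis; with |EC| = 18.2, C = E + 18.2·(cos 78.6°, sin 78.6°) = (31.7, -12.2). EC ⟂ CR; with |CR| = 9.6 on the left of EC, R = C + 9.6·(-0.980, 0.198) = (22.3, -10.3). Then |BR| = |R − B| = 24.6.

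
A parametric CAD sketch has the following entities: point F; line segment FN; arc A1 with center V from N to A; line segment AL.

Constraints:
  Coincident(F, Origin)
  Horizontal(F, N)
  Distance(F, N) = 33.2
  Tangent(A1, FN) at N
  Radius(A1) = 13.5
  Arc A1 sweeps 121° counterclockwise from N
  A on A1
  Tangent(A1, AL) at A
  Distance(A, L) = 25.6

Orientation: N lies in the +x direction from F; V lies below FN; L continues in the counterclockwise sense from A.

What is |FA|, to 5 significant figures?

29.768

Since A1 is tangent to FN there, VN ⟂ FN, so V = N + (0, -13.5) = (33.200, -13.500). On A1, N sits at bearing 90° from V; a 121° counterclockwise sweep puts A at bearing 211°, so A = V + 13.5·(cos 211°, sin 211°) = (21.628, -20.453). Then |FA| = |A − F| = 29.768.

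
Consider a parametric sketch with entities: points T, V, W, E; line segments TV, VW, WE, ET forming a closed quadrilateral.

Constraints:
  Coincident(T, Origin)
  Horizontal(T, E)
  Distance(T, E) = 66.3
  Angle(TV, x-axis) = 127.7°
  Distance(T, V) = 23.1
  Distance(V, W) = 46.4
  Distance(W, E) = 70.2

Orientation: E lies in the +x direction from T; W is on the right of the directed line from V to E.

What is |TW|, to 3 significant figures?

25.6

Checks: |VW| = 46.40 ✓; |WE| = 70.20 ✓.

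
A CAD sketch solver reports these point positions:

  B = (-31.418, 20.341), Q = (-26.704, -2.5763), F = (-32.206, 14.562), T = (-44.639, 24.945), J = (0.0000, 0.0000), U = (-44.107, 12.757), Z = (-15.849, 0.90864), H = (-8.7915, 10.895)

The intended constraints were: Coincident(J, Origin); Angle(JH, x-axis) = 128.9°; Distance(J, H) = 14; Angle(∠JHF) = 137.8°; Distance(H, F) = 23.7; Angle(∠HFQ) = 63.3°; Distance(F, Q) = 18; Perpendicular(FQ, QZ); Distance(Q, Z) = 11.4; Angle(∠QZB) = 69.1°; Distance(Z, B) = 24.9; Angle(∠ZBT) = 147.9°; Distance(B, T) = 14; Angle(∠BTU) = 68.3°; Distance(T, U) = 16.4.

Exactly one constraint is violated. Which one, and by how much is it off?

Distance(T, U) = 16.4 — off by 4.20.

J = (0.00, 0.00) ✓; JH at 128.9° ✓; |JH| = 14.00 ✓; ∠JHF = 137.8° ✓; |HF| = 23.70 ✓; ∠HFQ = 63.30° ✓; |FQ| = 18.00 ✓; ∠(FQ, QZ) = 90.00° ✓; |QZ| = 11.40 ✓; ∠QZB = 69.10° ✓; |ZB| = 24.90 ✓; ∠ZBT = 147.9° ✓; |BT| = 14.00 ✓; ∠BTU = 68.30° ✓; |TU| = 12.20 ✗.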